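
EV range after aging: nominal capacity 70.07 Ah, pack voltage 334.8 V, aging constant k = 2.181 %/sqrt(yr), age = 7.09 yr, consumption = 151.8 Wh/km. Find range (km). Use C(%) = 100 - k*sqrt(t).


Step 1: capacity retention = 100 - 2.181 * sqrt(7.09) = 100 - 2.181 * 2.6627 = 94.193%
Step 2: C_now = 70.07 * 94.193/100 = 66.001 Ah
Step 3: E_pack = V * C_now = 334.8 * 66.001 = 22097 Wh
Step 4: range = E_pack / consumption = 22097 / 151.8 = 145.6 km

145.6 km


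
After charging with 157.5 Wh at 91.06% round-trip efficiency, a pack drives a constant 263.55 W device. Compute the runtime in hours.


Step 1: E_discharge = eta/100 * E_charge = 91.06/100 * 157.5 = 143.42 Wh
Step 2: t = E_discharge / P = 143.42 / 263.55 = 0.5442 hr

0.5442 hr


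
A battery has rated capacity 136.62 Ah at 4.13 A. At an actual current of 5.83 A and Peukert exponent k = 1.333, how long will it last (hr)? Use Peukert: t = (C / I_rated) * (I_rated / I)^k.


Step 1: t_rated = C / I_rated = 136.62 / 4.13 = 33.08 hr
Step 2: ratio = 4.13 / 5.83 = 0.7084
Step 3: ratio^k = 0.7084^1.333 = 0.63157
Step 4: t = t_rated * ratio^k = 33.08 * 0.63157 = 20.89 hr

20.89 hr


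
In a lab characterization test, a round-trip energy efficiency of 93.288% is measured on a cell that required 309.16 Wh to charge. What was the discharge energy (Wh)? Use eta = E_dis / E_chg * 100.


E_dis = eta/100 * E_chg = 93.288/100 * 309.16 = 288.4 Wh

288.4 Wh


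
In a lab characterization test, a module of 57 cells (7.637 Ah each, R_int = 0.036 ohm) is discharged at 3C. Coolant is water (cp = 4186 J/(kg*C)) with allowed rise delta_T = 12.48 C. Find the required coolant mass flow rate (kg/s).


Step 1: I = 3 * 7.637 = 22.911 A
Step 2: Q_cell = I^2 * R = 22.911^2 * 0.036 = 18.897 W
Step 3: Q_total = 57 * 18.897 = 1077.1 W
Step 4: m_dot = Q_total / (cp * dT) = 1077.1 / (4186 * 12.48) = 0.02062 kg/s

0.02062 kg/s


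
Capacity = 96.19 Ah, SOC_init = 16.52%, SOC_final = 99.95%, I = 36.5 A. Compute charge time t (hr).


Step 1: dSOC = 99.95% - 16.52% = 83.43%
Step 2: delta_Ah = 96.19 * 83.43 / 100 = 80.251 Ah
Step 3: t = 80.251 / 36.5 = 2.199 hr

2.199 hr


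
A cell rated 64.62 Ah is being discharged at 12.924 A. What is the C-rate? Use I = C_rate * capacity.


Rearranging: C_rate = 12.924 / 64.62 = 0.2C

0.2C


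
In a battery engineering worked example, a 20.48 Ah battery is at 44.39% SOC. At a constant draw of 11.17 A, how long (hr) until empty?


Step 1: remaining = SOC/100 * C_total = 44.39/100 * 20.48 = 9.0911 Ah
Step 2: t = remaining / I = 9.0911 / 11.17 = 0.8139 hr

0.8139 hr


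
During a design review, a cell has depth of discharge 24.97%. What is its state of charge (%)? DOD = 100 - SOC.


SOC = 100 - DOD = 100 - 24.97 = 75.03%

75.03%


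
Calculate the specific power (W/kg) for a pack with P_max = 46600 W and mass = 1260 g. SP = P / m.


Convert: m = 1260 g = 1.26 kg
Specific power = 46600 W / 1.26 kg = 36980 W/kg

36980 W/kg


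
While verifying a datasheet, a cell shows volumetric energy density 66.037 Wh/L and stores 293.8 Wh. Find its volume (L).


V = E / ED = 293.8 / 66.037 = 4.449 L

4.449 L


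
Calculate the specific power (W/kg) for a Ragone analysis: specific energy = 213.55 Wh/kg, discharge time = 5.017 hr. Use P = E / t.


Specific power = 213.55 Wh/kg / 5.017 hr = 42.57 W/kg

42.57 W/kg


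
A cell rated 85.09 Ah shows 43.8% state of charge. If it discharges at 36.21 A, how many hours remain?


Step 1: remaining = SOC/100 * C_total = 43.8/100 * 85.09 = 37.269 Ah
Step 2: t = remaining / I = 37.269 / 36.21 = 1.029 hr

1.029 hr


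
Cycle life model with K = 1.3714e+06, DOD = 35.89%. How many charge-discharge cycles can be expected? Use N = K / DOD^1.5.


Step 1: DOD^1.5 = 35.89^1.5 = 215.01
Step 2: N = 1.3714e+06 / 215.01 = 6378 cycles

6378 cycles


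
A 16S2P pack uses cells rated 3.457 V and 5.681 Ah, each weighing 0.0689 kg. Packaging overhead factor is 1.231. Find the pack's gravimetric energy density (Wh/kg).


Step 1: V_pack = 16 * 3.457 = 55.312 V
Step 2: C_pack = 2 * 5.681 = 11.362 Ah
Step 3: E_pack = V_pack * C_pack = 55.312 * 11.362 = 628.45 Wh
Step 4: m_pack = 16 * 2 * 0.0689 * 1.231 = 2.7141 kg
Step 5: ED = E_pack / m_pack = 628.45 / 2.7141 = 231.6 Wh/kg

231.6 Wh/kg


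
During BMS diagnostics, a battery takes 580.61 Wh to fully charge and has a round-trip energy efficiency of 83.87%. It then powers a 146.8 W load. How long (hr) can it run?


Step 1: E_discharge = eta/100 * E_charge = 83.87/100 * 580.61 = 486.96 Wh
Step 2: t = E_discharge / P = 486.96 / 146.8 = 3.317 hr

3.317 hr


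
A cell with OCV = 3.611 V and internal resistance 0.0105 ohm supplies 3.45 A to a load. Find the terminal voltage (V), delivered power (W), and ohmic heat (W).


Step 1: V_terminal = OCV - I*R = 3.611 - 3.45 * 0.0105 = 3.5748 V
Step 2: P_out = V_terminal * I = 3.5748 * 3.45 = 12.33 W
Step 3: Q = I^2 * R = 3.45^2 * 0.0105 = 0.1250 W

V=3.5748 V, P=12.33 W, Q=0.1250 W


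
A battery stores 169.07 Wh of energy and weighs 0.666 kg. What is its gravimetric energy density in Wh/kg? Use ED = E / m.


Specific energy = 169.07 Wh / 0.666 kg = 253.9 Wh/kg

253.9 Wh/kg


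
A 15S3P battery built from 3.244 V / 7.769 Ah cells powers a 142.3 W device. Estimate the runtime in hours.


Step 1: E_pack = Ns * V_cell * Np * C_cell = 15 * 3.244 * 3 * 7.769 = 1134.1 Wh
Step 2: t = E_pack / P = 1134.1 / 142.3 = 7.970 hr

7.970 hr


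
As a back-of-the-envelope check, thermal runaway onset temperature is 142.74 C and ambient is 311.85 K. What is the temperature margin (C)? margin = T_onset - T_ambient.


Convert: T_ambient = 311.85 K = 38.7 C
margin = 142.74 - 38.7 = 104.04 C

104.04 C


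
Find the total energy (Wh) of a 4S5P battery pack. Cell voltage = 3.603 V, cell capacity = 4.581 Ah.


V_pack = 4 * 3.603 = 14.412 V
C_pack = 5 * 4.581 = 22.905 Ah
E = V_pack * C_pack = 14.412 * 22.905 = 330.1 Wh

330.1 Wh


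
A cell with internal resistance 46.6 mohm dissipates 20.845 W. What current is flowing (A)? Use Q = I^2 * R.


Convert: R = 46.6 mohm = 0.0466 ohm
I = sqrt(Q / R) = sqrt(20.845 / 0.0466) = sqrt(447.32) = 21.15 A

21.15 A


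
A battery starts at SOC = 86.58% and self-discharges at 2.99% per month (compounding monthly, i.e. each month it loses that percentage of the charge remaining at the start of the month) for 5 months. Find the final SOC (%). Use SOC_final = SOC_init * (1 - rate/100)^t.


decay = (1 - 2.99/100)^5 = 0.85918
SOC_final = 86.58 * 0.85918 = 74.39%

74.39%


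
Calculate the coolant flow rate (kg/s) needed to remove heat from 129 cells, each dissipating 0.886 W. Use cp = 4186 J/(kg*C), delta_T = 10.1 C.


Step 1: Total heat Q = 129 * 0.886 W = 114.29 W
Step 2: denom = cp * dT = 4186 * 10.1 = 42279
Step 3: m_dot = 114.29 / 42279 = 0.002703 kg/s

0.002703 kg/s


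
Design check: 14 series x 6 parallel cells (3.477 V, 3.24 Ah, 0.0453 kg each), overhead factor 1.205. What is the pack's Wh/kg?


Step 1: V_pack = 14 * 3.477 = 48.678 V
Step 2: C_pack = 6 * 3.24 = 19.44 Ah
Step 3: E_pack = V_pack * C_pack = 48.678 * 19.44 = 946.3 Wh
Step 4: m_pack = 14 * 6 * 0.0453 * 1.205 = 4.5853 kg
Step 5: ED = E_pack / m_pack = 946.3 / 4.5853 = 206.4 Wh/kg

206.4 Wh/kg


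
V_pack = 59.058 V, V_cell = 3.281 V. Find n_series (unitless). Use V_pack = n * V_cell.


n = V_pack / V_cell = 59.058 / 3.281 = 18

18


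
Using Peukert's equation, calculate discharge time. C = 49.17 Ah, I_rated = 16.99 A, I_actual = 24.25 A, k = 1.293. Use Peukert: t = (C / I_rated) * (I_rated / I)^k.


Step 1: t_rated = C / I_rated = 49.17 / 16.99 = 2.8941 hr
Step 2: ratio = 16.99 / 24.25 = 0.70062
Step 3: ratio^k = 0.70062^1.293 = 0.63126
Step 4: t = t_rated * ratio^k = 2.8941 * 0.63126 = 1.827 hr

1.827 hr


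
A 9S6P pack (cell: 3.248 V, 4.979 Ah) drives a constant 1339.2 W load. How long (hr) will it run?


Step 1: E_pack = Ns * V_cell * Np * C_cell = 9 * 3.248 * 6 * 4.979 = 873.28 Wh
Step 2: t = E_pack / P = 873.28 / 1339.2 = 0.6521 hr

0.6521 hr


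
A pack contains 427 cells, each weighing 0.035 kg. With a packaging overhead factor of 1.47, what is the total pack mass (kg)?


Cell mass sum = 427 * 0.035 = 14.945 kg
With overhead 1.47: m_pack = 14.945 * 1.47 = 21.97 kg

21.97 kg


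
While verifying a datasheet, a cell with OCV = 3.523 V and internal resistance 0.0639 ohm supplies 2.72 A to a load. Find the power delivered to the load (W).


Step 1: V_terminal = OCV - I*R = 3.523 - 2.72 * 0.0639 = 3.3492 V
Step 2: P_out = V_terminal * I = 3.3492 * 2.72 = 9.110 W

9.110 W


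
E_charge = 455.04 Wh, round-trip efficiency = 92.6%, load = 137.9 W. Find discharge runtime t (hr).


Step 1: E_discharge = eta/100 * E_charge = 92.6/100 * 455.04 = 421.37 Wh
Step 2: t = E_discharge / P = 421.37 / 137.9 = 3.056 hr

3.056 hr


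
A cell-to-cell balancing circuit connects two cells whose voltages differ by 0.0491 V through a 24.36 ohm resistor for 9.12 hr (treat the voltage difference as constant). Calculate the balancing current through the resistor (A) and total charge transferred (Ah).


First, Ohm's law: I_bal = 0.0491 V / 24.36 ohm = 0.0020156 A
Then Q = I * t = 0.0020156 A * 9.12 hr = 0.01838 Ah

I=0.0020156 A, Q=0.01838 Ah


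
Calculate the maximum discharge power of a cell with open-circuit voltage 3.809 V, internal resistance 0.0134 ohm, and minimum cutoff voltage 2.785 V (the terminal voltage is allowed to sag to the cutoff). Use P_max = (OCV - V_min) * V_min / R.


dV = OCV - V_min = 1.024 V (so I_max = dV / R)
P_max = dV * V_min / R = 1.024 * 2.785 / 0.0134 = 212.8 W

212.8 W


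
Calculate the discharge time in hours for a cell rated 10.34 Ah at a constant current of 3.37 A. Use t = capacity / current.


t = capacity / current = 10.34 / 3.37 = 3.068 hr

3.068 hr


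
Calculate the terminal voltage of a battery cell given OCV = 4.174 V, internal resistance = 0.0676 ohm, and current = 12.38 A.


IR drop = 12.38 * 0.0676 = 0.83689 V
V = 4.174 - 0.83689 = 3.337 V

3.337 V


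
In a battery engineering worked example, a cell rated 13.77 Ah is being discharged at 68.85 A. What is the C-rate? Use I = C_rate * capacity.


Rearranging: C_rate = 68.85 / 13.77 = 5C

5C


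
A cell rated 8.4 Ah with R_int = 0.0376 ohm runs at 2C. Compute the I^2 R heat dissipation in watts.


Step 1: I = C_rate * capacity = 2 * 8.4 = 16.8 A
Step 2: Q = I^2 * R = 16.8^2 * 0.0376 = 282.24 * 0.0376 = 10.61 W

10.61 W


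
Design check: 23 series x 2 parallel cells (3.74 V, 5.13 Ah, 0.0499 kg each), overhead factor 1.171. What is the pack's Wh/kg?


Step 1: V_pack = 23 * 3.74 = 86.02 V
Step 2: C_pack = 2 * 5.13 = 10.26 Ah
Step 3: E_pack = V_pack * C_pack = 86.02 * 10.26 = 882.57 Wh
Step 4: m_pack = 23 * 2 * 0.0499 * 1.171 = 2.6879 kg
Step 5: ED = E_pack / m_pack = 882.57 / 2.6879 = 328.3 Wh/kg

328.3 Wh/kg


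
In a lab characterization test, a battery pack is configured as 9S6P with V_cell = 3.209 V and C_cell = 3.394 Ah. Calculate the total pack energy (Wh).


V_pack = 9 * 3.209 = 28.881 V
C_pack = 6 * 3.394 = 20.364 Ah
E = V_pack * C_pack = 28.881 * 20.364 = 588.1 Wh

588.1 Wh


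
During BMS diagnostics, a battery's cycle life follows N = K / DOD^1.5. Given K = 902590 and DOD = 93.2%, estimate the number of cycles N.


DOD^1.5 = 899.75
N = K / DOD^1.5 = 902590 / 899.75 = 1003

1003 cycles


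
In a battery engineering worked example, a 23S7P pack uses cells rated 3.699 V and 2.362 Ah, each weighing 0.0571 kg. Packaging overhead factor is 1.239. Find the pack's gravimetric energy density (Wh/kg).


Step 1: V_pack = 23 * 3.699 = 85.077 V
Step 2: C_pack = 7 * 2.362 = 16.534 Ah
Step 3: E_pack = V_pack * C_pack = 85.077 * 16.534 = 1406.7 Wh
Step 4: m_pack = 23 * 7 * 0.0571 * 1.239 = 11.39 kg
Step 5: ED = E_pack / m_pack = 1406.7 / 11.39 = 123.5 Wh/kg

123.5 Wh/kg


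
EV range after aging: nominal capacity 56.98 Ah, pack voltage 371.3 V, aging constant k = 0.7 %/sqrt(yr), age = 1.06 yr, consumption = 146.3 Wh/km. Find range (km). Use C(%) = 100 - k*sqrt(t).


Step 1: capacity retention = 100 - 0.7 * sqrt(1.06) = 100 - 0.7 * 1.0296 = 99.279%
Step 2: C_now = 56.98 * 99.279/100 = 56.569 Ah
Step 3: E_pack = V * C_now = 371.3 * 56.569 = 21004 Wh
Step 4: range = E_pack / consumption = 21004 / 146.3 = 143.6 km

143.6 km


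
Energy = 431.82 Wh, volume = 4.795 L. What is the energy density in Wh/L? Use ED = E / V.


Volumetric ED = 431.82 Wh / 4.795 L = 90.06 Wh/L

90.06 Wh/L


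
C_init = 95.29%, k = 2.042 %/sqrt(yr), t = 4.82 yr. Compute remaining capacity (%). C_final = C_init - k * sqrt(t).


sqrt(t) = sqrt(4.82) = 2.1954
C_final = 95.29 - 2.042 * 2.1954 = 90.81%

90.81%


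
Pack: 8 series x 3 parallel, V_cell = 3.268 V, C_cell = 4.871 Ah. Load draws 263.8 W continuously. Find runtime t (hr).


Step 1: E_pack = Ns * V_cell * Np * C_cell = 8 * 3.268 * 3 * 4.871 = 382.04 Wh
Step 2: t = E_pack / P = 382.04 / 263.8 = 1.448 hr

1.448 hr


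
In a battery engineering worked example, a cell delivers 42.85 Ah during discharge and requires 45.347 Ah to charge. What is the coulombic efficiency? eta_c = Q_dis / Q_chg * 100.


Coulombic efficiency = 42.85/45.347 * 100% = 94.49%

94.49%


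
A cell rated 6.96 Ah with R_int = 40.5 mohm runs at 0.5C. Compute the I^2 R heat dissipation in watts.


Convert: R = 40.5 mohm = 0.0405 ohm
Step 1: I = C_rate * capacity = 0.5 * 6.96 = 3.48 A
Step 2: Q = I^2 * R = 3.48^2 * 0.0405 = 12.11 * 0.0405 = 0.4905 W

0.4905 W


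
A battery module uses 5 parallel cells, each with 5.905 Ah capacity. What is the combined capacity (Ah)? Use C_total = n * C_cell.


C_total = 5 * 5.905 = 29.525 Ah

29.525 Ah


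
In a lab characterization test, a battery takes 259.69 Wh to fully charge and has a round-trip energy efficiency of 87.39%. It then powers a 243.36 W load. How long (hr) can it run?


Step 1: E_discharge = eta/100 * E_charge = 87.39/100 * 259.69 = 226.94 Wh
Step 2: t = E_discharge / P = 226.94 / 243.36 = 0.9325 hr

0.9325 hr


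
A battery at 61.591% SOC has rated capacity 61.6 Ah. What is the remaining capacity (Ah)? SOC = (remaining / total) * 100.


remaining = SOC / 100 * total = 61.591 / 100 * 61.6 = 37.94 Ah

37.94 Ah


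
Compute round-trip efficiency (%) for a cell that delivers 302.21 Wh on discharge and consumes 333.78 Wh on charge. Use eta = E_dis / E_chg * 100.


Round-trip efficiency = 302.21/333.78 * 100% = 90.54%

90.54%


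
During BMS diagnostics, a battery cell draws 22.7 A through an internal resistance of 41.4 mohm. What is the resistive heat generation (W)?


Convert: R = 41.4 mohm = 0.0414 ohm
I^2 = 515.29
Q = 515.29 * 0.0414 = 21.33 W

21.33 W


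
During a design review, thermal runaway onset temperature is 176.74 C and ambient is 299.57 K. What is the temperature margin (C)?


Convert: T_ambient = 299.57 K = 26.42 C
margin = 176.74 - 26.42 = 150.32 C

150.32 C


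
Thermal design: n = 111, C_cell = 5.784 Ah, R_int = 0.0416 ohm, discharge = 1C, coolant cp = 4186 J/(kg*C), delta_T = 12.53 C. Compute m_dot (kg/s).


Step 1: I = 1 * 5.784 = 5.784 A
Step 2: Q_cell = I^2 * R = 5.784^2 * 0.0416 = 1.3917 W
Step 3: Q_total = 111 * 1.3917 = 154.48 W
Step 4: m_dot = Q_total / (cp * dT) = 154.48 / (4186 * 12.53) = 0.002945 kg/s

0.002945 kg/s


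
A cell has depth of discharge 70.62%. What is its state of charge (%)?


SOC = 100 - DOD = 100 - 70.62 = 29.38%

29.38%


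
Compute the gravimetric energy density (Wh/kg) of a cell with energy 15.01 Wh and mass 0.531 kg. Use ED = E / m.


Specific energy = 15.01 Wh / 0.531 kg = 28.27 Wh/kg

28.27 Wh/kg


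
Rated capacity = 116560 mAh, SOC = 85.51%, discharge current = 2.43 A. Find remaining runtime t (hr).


Convert: C_total = 116560 mAh = 116.56 Ah
Step 1: remaining = SOC/100 * C_total = 85.51/100 * 116.56 = 99.67 Ah
Step 2: t = remaining / I = 99.67 / 2.43 = 41.02 hr

41.02 hr


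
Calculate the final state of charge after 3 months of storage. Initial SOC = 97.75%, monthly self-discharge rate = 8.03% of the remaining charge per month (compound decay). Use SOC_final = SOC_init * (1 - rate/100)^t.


Monthly retention factor = 1 - 8.03/100 = 0.9197
Over 3 months: factor^3 = 0.77793
SOC_final = 97.75 * 0.77793 = 76.04%

76.04%


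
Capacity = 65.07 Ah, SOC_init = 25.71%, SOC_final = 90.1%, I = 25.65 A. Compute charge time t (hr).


delta_Ah = 65.07 * (90.1 - 25.71) / 100 = 41.899 Ah
t = delta_Ah / I = 41.899 / 25.65 = 1.633 hr

1.633 hr


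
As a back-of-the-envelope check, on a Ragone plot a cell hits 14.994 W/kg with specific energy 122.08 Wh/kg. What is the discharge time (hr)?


t = E / P = 122.08 / 14.994 = 8.142 hr

8.142 hr


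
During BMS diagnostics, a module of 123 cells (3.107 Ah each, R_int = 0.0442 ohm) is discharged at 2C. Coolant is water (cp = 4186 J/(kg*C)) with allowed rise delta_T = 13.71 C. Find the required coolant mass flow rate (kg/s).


Step 1: I = 2 * 3.107 = 6.214 A
Step 2: Q_cell = I^2 * R = 6.214^2 * 0.0442 = 1.7067 W
Step 3: Q_total = 123 * 1.7067 = 209.92 W
Step 4: m_dot = Q_total / (cp * dT) = 209.92 / (4186 * 13.71) = 0.003658 kg/s

0.003658 kg/s


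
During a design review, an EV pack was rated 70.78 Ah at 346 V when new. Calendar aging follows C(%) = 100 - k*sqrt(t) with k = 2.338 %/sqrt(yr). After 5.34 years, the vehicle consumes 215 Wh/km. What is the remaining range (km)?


Step 1: capacity retention = 100 - 2.338 * sqrt(5.34) = 100 - 2.338 * 2.3108 = 94.597%
Step 2: C_now = 70.78 * 94.597/100 = 66.956 Ah
Step 3: E_pack = V * C_now = 346 * 66.956 = 23167 Wh
Step 4: range = E_pack / consumption = 23167 / 215 = 107.8 km

107.8 km


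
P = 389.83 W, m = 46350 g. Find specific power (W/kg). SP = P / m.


Convert: m = 46350 g = 46.35 kg
Specific power = 389.83 W / 46.35 kg = 8.411 W/kg

8.411 W/kg


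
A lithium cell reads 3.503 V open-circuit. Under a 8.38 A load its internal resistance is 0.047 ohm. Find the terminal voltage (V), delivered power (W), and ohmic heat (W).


Step 1: V_terminal = OCV - I*R = 3.503 - 8.38 * 0.047 = 3.1091 V
Step 2: P_out = V_terminal * I = 3.1091 * 8.38 = 26.05 W
Step 3: Q = I^2 * R = 8.38^2 * 0.047 = 3.301 W

V=3.1091 V, P=26.05 W, Q=3.301 W


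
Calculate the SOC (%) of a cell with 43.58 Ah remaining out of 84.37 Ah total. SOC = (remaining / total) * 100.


SOC = (remaining / total) * 100 = (43.58 / 84.37) * 100 = 51.65%

51.65%


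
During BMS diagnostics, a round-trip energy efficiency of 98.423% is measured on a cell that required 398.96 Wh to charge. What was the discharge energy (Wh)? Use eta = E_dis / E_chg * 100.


E_dis = eta/100 * E_chg = 98.423/100 * 398.96 = 392.7 Wh

392.7 Wh


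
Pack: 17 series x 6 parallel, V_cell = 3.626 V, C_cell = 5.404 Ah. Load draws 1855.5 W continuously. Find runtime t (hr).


Step 1: E_pack = Ns * V_cell * Np * C_cell = 17 * 3.626 * 6 * 5.404 = 1998.7 Wh
Step 2: t = E_pack / P = 1998.7 / 1855.5 = 1.077 hr

1.077 hr


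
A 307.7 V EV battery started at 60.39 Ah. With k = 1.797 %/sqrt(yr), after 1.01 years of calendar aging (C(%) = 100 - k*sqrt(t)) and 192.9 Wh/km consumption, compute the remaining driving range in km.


Step 1: capacity retention = 100 - 1.797 * sqrt(1.01) = 100 - 1.797 * 1.005 = 98.194%
Step 2: C_now = 60.39 * 98.194/100 = 59.299 Ah
Step 3: E_pack = V * C_now = 307.7 * 59.299 = 18246 Wh
Step 4: range = E_pack / consumption = 18246 / 192.9 = 94.59 km

94.59 km


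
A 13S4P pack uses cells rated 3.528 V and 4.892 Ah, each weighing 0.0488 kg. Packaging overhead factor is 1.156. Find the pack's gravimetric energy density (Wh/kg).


Step 1: V_pack = 13 * 3.528 = 45.864 V
Step 2: C_pack = 4 * 4.892 = 19.568 Ah
Step 3: E_pack = V_pack * C_pack = 45.864 * 19.568 = 897.47 Wh
Step 4: m_pack = 13 * 4 * 0.0488 * 1.156 = 2.9335 kg
Step 5: ED = E_pack / m_pack = 897.47 / 2.9335 = 305.9 Wh/kg

305.9 Wh/kg


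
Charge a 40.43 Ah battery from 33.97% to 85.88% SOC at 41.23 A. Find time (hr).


delta_Ah = 40.43 * (85.88 - 33.97) / 100 = 20.987 Ah
t = delta_Ah / I = 20.987 / 41.23 = 0.5090 hr

0.5090 hr


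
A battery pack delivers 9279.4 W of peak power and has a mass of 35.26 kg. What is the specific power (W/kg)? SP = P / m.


Specific power = 9279.4 W / 35.26 kg = 263.2 W/kg

263.2 W/kg


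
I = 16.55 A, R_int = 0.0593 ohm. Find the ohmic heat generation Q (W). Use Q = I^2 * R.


Q = I^2 * R = 16.55^2 * 0.0593 = 16.24 W

16.24 W


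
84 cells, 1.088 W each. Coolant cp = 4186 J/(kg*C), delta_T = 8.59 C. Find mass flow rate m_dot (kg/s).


Step 1: Total heat Q = 84 * 1.088 W = 91.392 W
Step 2: denom = cp * dT = 4186 * 8.59 = 35958
Step 3: m_dot = 91.392 / 35958 = 0.002542 kg/s

0.002542 kg/s


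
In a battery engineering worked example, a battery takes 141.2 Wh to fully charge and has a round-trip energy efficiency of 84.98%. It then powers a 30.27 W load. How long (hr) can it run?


Step 1: E_discharge = eta/100 * E_charge = 84.98/100 * 141.2 = 119.99 Wh
Step 2: t = E_discharge / P = 119.99 / 30.27 = 3.964 hr

3.964 hr


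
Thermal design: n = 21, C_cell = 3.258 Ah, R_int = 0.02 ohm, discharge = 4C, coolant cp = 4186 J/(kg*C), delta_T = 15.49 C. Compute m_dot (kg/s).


Step 1: I = 4 * 3.258 = 13.032 A
Step 2: Q_cell = I^2 * R = 13.032^2 * 0.02 = 3.3967 W
Step 3: Q_total = 21 * 3.3967 = 71.331 W
Step 4: m_dot = Q_total / (cp * dT) = 71.331 / (4186 * 15.49) = 0.001100 kg/s

0.001100 kg/s


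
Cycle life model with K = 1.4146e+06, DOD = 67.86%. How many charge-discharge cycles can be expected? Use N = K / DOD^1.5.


Step 1: DOD^1.5 = 67.86^1.5 = 559.01
Step 2: N = 1.4146e+06 / 559.01 = 2531 cycles

2531 cycles


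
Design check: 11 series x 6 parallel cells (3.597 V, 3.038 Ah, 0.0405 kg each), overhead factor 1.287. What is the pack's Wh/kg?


Step 1: V_pack = 11 * 3.597 = 39.567 V
Step 2: C_pack = 6 * 3.038 = 18.228 Ah
Step 3: E_pack = V_pack * C_pack = 39.567 * 18.228 = 721.23 Wh
Step 4: m_pack = 11 * 6 * 0.0405 * 1.287 = 3.4402 kg
Step 5: ED = E_pack / m_pack = 721.23 / 3.4402 = 209.6 Wh/kg

209.6 Wh/kg


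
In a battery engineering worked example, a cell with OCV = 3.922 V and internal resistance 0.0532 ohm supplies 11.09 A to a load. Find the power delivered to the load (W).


Step 1: V_terminal = OCV - I*R = 3.922 - 11.09 * 0.0532 = 3.332 V
Step 2: P_out = V_terminal * I = 3.332 * 11.09 = 36.95 W

36.95 W


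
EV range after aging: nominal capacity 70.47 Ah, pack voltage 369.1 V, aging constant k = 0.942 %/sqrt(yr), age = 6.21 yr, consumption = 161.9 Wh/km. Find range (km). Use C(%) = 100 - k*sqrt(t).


Step 1: capacity retention = 100 - 0.942 * sqrt(6.21) = 100 - 0.942 * 2.492 = 97.653%
Step 2: C_now = 70.47 * 97.653/100 = 68.816 Ah
Step 3: E_pack = V * C_now = 369.1 * 68.816 = 25400 Wh
Step 4: range = E_pack / consumption = 25400 / 161.9 = 156.9 km

156.9 km


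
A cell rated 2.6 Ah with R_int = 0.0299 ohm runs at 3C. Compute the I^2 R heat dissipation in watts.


Step 1: I = C_rate * capacity = 3 * 2.6 = 7.8 A
Step 2: Q = I^2 * R = 7.8^2 * 0.0299 = 60.84 * 0.0299 = 1.819 W

1.819 W


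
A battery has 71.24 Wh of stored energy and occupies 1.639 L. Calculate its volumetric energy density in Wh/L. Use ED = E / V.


ED = E / V = 71.24 / 1.639 = 43.47 Wh/L

43.47 Wh/L


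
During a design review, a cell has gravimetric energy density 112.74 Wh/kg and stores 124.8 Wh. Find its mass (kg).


m = E / ED = 124.8 / 112.74 = 1.107 kg

1.107 kg


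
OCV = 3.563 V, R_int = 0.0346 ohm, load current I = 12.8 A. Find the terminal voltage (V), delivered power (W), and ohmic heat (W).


Step 1: V_terminal = OCV - I*R = 3.563 - 12.8 * 0.0346 = 3.1201 V
Step 2: P_out = V_terminal * I = 3.1201 * 12.8 = 39.94 W
Step 3: Q = I^2 * R = 12.8^2 * 0.0346 = 5.669 W

V=3.1201 V, P=39.94 W, Q=5.669 W


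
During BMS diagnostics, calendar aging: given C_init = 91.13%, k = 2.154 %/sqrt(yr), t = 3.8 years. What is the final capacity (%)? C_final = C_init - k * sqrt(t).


Step 1: sqrt(3.8 yr) = 1.9494
Step 2: drop = 2.154 * 1.9494 = 4.199
Step 3: C_final = 91.13 - 4.199 = 86.93%

86.93%


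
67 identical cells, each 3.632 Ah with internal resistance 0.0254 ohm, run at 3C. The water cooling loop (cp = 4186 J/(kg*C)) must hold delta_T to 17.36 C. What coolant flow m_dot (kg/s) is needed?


Step 1: I = 3 * 3.632 = 10.896 A
Step 2: Q_cell = I^2 * R = 10.896^2 * 0.0254 = 3.0156 W
Step 3: Q_total = 67 * 3.0156 = 202.05 W
Step 4: m_dot = Q_total / (cp * dT) = 202.05 / (4186 * 17.36) = 0.002780 kg/s

0.002780 kg/s


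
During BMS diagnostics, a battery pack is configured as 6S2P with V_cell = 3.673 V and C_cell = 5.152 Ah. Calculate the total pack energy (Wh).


V_pack = 6 * 3.673 = 22.038 V
C_pack = 2 * 5.152 = 10.304 Ah
E = V_pack * C_pack = 22.038 * 10.304 = 227.1 Wh

227.1 Wh


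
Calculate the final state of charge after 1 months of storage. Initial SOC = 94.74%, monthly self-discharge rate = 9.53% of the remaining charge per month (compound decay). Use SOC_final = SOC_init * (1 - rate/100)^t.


decay = (1 - 9.53/100)^1 = 0.9047
SOC_final = 94.74 * 0.9047 = 85.71%

85.71%


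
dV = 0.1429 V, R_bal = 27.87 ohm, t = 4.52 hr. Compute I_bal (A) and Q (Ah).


I_bal = dV / R = 0.1429 / 27.87 = 0.0051274 A
Q = I_bal * t = 0.0051274 * 4.52 = 0.02318 Ah

I=0.0051274 A, Q=0.02318 Ah


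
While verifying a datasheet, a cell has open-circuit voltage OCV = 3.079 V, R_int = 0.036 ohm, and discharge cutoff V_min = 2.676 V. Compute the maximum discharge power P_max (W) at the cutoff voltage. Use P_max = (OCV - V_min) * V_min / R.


dV = OCV - V_min = 0.403 V (so I_max = dV / R)
P_max = dV * V_min / R = 0.403 * 2.676 / 0.036 = 29.96 W

29.96 W


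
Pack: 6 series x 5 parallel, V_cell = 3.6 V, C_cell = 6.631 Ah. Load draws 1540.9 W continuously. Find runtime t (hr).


Step 1: E_pack = Ns * V_cell * Np * C_cell = 6 * 3.6 * 5 * 6.631 = 716.15 Wh
Step 2: t = E_pack / P = 716.15 / 1540.9 = 0.4648 hr

0.4648 hr


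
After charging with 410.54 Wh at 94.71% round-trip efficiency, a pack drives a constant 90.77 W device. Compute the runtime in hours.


Step 1: E_discharge = eta/100 * E_charge = 94.71/100 * 410.54 = 388.82 Wh
Step 2: t = E_discharge / P = 388.82 / 90.77 = 4.284 hr

4.284 hr


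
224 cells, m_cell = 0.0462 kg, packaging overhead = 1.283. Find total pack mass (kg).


m_pack = n * m_cell * overhead = 224 * 0.0462 * 1.283 = 13.28 kg

13.28 kg


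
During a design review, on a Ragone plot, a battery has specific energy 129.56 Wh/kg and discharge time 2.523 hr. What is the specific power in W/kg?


P_specific = E / t = 129.56 / 2.523 = 51.35 W/kg

51.35 W/kg


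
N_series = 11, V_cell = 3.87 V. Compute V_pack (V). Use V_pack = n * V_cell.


V_pack = n * V_cell = 11 * 3.87 = 42.57 V

42.57 V


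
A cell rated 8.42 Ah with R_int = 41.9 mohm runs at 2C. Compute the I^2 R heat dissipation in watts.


Convert: R = 41.9 mohm = 0.0419 ohm
Step 1: I = C_rate * capacity = 2 * 8.42 = 16.84 A
Step 2: Q = I^2 * R = 16.84^2 * 0.0419 = 283.59 * 0.0419 = 11.88 W

11.88 W


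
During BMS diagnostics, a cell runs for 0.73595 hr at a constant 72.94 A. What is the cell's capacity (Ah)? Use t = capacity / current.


C = I * t = 72.94 * 0.73595 = 53.68 Ah

53.68 Ah


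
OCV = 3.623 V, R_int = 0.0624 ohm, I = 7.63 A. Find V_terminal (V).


V = OCV - I*R = 3.623 - 7.63 * 0.0624 = 3.147 V

3.147 V


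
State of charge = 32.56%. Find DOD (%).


DOD = 100 - SOC = 100 - 32.56 = 67.44%

67.44%


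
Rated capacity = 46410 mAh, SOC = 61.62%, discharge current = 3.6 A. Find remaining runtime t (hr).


Convert: C_total = 46410 mAh = 46.41 Ah
Step 1: remaining = SOC/100 * C_total = 61.62/100 * 46.41 = 28.598 Ah
Step 2: t = remaining / I = 28.598 / 3.6 = 7.944 hr

7.944 hr


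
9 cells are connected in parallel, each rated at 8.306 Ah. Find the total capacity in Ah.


Parallel capacities add: 9 * 8.306 Ah = 74.754 Ah

74.754 Ah


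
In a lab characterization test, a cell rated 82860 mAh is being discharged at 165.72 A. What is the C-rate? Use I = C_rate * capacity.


Convert: capacity = 82860 mAh = 82.86 Ah
Rearranging: C_rate = 165.72 / 82.86 = 2C

2C


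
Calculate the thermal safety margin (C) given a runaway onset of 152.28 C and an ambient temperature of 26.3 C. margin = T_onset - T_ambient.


Safety margin = 152.28 C - 26.3 C = 125.98 C

125.98 C


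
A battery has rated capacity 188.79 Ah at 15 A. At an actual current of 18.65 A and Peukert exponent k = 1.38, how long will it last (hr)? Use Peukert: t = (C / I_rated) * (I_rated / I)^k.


t_rated = C / I_rated = 188.79 / 15 = 12.586 hr
(I_rated/I)^k = (0.80429)^1.38 = 0.74041
t = t_rated * (I_rated/I)^k = 12.586 * 0.74041 = 9.319 hr

9.319 hr


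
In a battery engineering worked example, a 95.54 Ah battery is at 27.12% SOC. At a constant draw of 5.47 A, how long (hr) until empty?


Step 1: remaining = SOC/100 * C_total = 27.12/100 * 95.54 = 25.91 Ah
Step 2: t = remaining / I = 25.91 / 5.47 = 4.737 hr

4.737 hr


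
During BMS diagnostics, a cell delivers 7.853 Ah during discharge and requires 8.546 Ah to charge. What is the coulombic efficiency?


eta_c = Q_dis / Q_chg * 100 = 7.853 / 8.546 * 100 = 91.89%

91.89%


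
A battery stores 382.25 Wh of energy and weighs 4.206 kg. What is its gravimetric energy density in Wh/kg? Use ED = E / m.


ED = E / m = 382.25 / 4.206 = 90.88 Wh/kg

90.88 Wh/kg


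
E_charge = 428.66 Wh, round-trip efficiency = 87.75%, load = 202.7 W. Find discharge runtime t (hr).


Step 1: E_discharge = eta/100 * E_charge = 87.75/100 * 428.66 = 376.15 Wh
Step 2: t = E_discharge / P = 376.15 / 202.7 = 1.856 hr

1.856 hr


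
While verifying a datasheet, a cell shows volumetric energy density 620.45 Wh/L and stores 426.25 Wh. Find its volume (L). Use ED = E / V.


V = E / ED = 426.25 / 620.45 = 0.6870 L

0.6870 L


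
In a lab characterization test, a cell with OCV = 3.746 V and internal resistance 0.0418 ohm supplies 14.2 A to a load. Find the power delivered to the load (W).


Step 1: V_terminal = OCV - I*R = 3.746 - 14.2 * 0.0418 = 3.1524 V
Step 2: P_out = V_terminal * I = 3.1524 * 14.2 = 44.76 W

44.76 W


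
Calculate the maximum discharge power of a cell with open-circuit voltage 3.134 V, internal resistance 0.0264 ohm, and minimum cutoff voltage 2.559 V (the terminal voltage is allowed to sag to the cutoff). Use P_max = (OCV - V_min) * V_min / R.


P_max = (OCV - V_min) * V_min / R = (3.134 - 2.559) * 2.559 / 0.0264 = 0.575 * 2.559 / 0.0264 = 55.74 W

55.74 W


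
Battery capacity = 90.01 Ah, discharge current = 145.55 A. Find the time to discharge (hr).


Runtime = 90.01 Ah / 145.55 A = 0.6184 hr

0.6184 hr


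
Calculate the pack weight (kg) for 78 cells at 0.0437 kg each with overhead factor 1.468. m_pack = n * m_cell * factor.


m_pack = n * m_cell * overhead = 78 * 0.0437 * 1.468 = 5.004 kg

5.004 kg


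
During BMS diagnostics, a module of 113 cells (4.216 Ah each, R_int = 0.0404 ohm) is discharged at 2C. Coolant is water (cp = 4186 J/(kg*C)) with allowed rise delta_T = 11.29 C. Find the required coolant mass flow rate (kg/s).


Step 1: I = 2 * 4.216 = 8.432 A
Step 2: Q_cell = I^2 * R = 8.432^2 * 0.0404 = 2.8724 W
Step 3: Q_total = 113 * 2.8724 = 324.58 W
Step 4: m_dot = Q_total / (cp * dT) = 324.58 / (4186 * 11.29) = 0.006868 kg/s

0.006868 kg/s


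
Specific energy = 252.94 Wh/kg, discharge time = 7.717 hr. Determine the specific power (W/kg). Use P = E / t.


P_specific = E / t = 252.94 / 7.717 = 32.78 W/kg

32.78 W/kg


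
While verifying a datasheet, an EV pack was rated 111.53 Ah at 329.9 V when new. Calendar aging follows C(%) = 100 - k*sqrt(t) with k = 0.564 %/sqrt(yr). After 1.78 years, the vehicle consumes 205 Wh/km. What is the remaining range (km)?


Step 1: capacity retention = 100 - 0.564 * sqrt(1.78) = 100 - 0.564 * 1.3342 = 99.248%
Step 2: C_now = 111.53 * 99.248/100 = 110.69 Ah
Step 3: E_pack = V * C_now = 329.9 * 110.69 = 36517 Wh
Step 4: range = E_pack / consumption = 36517 / 205 = 178.1 km

178.1 km


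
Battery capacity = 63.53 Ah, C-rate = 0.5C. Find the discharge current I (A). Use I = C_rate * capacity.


I = C_rate * capacity = 0.5 * 63.53 = 31.765 A

31.765 A


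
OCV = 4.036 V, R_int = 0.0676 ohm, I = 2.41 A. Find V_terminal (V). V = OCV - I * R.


V = OCV - I*R = 4.036 - 2.41 * 0.0676 = 3.873 V

3.873 V


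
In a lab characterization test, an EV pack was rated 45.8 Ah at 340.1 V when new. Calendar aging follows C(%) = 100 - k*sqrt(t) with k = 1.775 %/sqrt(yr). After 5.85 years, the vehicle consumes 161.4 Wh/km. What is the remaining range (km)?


Step 1: capacity retention = 100 - 1.775 * sqrt(5.85) = 100 - 1.775 * 2.4187 = 95.707%
Step 2: C_now = 45.8 * 95.707/100 = 43.834 Ah
Step 3: E_pack = V * C_now = 340.1 * 43.834 = 14908 Wh
Step 4: range = E_pack / consumption = 14908 / 161.4 = 92.37 km

92.37 km


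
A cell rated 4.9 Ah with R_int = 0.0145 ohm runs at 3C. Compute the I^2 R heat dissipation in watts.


Step 1: I = C_rate * capacity = 3 * 4.9 = 14.7 A
Step 2: Q = I^2 * R = 14.7^2 * 0.0145 = 216.09 * 0.0145 = 3.133 W

3.133 W


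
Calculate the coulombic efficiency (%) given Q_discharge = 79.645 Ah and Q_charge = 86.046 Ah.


eta_c = Q_dis / Q_chg * 100 = 79.645 / 86.046 * 100 = 92.56%

92.56%


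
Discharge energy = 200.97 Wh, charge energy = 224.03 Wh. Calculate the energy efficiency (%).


Round-trip efficiency = 200.97/224.03 * 100% = 89.71%

89.71%


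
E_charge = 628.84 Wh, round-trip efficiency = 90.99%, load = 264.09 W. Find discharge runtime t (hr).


Step 1: E_discharge = eta/100 * E_charge = 90.99/100 * 628.84 = 572.18 Wh
Step 2: t = E_discharge / P = 572.18 / 264.09 = 2.167 hr

2.167 hr


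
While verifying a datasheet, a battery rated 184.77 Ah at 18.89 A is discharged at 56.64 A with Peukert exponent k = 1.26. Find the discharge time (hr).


t_rated = C / I_rated = 184.77 / 18.89 = 9.7814 hr
(I_rated/I)^k = (0.33351)^1.26 = 0.25068
t = t_rated * (I_rated/I)^k = 9.7814 * 0.25068 = 2.452 hr

2.452 hr


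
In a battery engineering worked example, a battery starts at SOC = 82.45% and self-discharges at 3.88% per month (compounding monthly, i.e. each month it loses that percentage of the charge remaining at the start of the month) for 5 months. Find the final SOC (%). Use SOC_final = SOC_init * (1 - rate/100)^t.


decay = (1 - 3.88/100)^5 = 0.82048
SOC_final = 82.45 * 0.82048 = 67.65%

67.65%


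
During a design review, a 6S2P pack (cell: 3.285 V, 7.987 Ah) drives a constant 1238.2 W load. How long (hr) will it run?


Step 1: E_pack = Ns * V_cell * Np * C_cell = 6 * 3.285 * 2 * 7.987 = 314.85 Wh
Step 2: t = E_pack / P = 314.85 / 1238.2 = 0.2543 hr

0.2543 hr


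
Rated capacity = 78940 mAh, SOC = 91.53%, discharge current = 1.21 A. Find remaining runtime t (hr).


Convert: C_total = 78940 mAh = 78.94 Ah
Step 1: remaining = SOC/100 * C_total = 91.53/100 * 78.94 = 72.254 Ah
Step 2: t = remaining / I = 72.254 / 1.21 = 59.71 hr

59.71 hr


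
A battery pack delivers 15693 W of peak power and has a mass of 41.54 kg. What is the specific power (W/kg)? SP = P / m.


SP = P / m = 15693 / 41.54 = 377.8 W/kg

377.8 W/kg


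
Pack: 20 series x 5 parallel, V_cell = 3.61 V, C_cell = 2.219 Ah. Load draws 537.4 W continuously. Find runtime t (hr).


Step 1: E_pack = Ns * V_cell * Np * C_cell = 20 * 3.61 * 5 * 2.219 = 801.06 Wh
Step 2: t = E_pack / P = 801.06 / 537.4 = 1.491 hr

1.491 hr


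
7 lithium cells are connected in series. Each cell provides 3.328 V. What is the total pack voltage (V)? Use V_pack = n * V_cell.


Series voltages add: 7 * 3.328 V = 23.296 V

23.296 V


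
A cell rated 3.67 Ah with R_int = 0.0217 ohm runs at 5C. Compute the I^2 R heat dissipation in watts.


Step 1: I = C_rate * capacity = 5 * 3.67 = 18.35 A
Step 2: Q = I^2 * R = 18.35^2 * 0.0217 = 336.72 * 0.0217 = 7.307 W

7.307 W


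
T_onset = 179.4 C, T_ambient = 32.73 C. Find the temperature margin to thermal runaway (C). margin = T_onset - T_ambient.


margin = T_onset - T_ambient = 179.4 - 32.73 = 146.67 C

146.67 C


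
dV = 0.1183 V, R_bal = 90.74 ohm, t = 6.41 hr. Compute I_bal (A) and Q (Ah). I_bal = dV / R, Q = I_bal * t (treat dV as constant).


First, Ohm's law: I_bal = 0.1183 V / 90.74 ohm = 0.0013037 A
Then Q = I * t = 0.0013037 A * 6.41 hr = 0.008357 Ah

I=0.0013037 A, Q=0.008357 Ah


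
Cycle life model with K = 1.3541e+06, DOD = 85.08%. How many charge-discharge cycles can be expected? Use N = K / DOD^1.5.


DOD^1.5 = 784.77
N = K / DOD^1.5 = 1.3541e+06 / 784.77 = 1725

1725 cycles


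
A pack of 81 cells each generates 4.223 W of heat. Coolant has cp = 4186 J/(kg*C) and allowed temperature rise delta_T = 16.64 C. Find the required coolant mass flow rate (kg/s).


Step 1: Total heat Q = 81 * 4.223 W = 342.06 W
Step 2: denom = cp * dT = 4186 * 16.64 = 69655
Step 3: m_dot = 342.06 / 69655 = 0.004911 kg/s

0.004911 kg/s


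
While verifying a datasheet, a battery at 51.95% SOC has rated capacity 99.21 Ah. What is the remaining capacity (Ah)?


remaining = SOC / 100 * total = 51.95 / 100 * 99.21 = 51.54 Ah

51.54 Ah


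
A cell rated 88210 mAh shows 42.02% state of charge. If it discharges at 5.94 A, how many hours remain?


Convert: C_total = 88210 mAh = 88.21 Ah
Step 1: remaining = SOC/100 * C_total = 42.02/100 * 88.21 = 37.066 Ah
Step 2: t = remaining / I = 37.066 / 5.94 = 6.240 hr

6.240 hr


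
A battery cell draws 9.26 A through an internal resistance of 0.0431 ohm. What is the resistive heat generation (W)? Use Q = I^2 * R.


I^2 = 85.748
Q = 85.748 * 0.0431 = 3.696 W

3.696 W


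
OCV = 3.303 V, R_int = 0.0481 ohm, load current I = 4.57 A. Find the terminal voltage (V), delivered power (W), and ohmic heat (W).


Step 1: V_terminal = OCV - I*R = 3.303 - 4.57 * 0.0481 = 3.0832 V
Step 2: P_out = V_terminal * I = 3.0832 * 4.57 = 14.09 W
Step 3: Q = I^2 * R = 4.57^2 * 0.0481 = 1.005 W

V=3.0832 V, P=14.09 W, Q=1.005 W


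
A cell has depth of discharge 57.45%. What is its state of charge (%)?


SOC = 100 - DOD = 100 - 57.45 = 42.55%

42.55%


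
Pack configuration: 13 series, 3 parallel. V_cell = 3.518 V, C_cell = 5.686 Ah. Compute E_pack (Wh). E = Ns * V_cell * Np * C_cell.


E = Ns * Vcell * Np * Ccell = 13 * 3.518 * 3 * 5.686 = 780.1 Wh

780.1 Wh


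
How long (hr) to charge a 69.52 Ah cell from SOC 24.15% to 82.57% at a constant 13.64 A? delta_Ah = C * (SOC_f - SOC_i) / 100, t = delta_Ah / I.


delta_Ah = 69.52 * (82.57 - 24.15) / 100 = 40.614 Ah
t = delta_Ah / I = 40.614 / 13.64 = 2.978 hr

2.978 hr


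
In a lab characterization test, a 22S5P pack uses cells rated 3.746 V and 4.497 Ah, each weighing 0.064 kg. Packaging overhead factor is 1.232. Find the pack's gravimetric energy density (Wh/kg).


Step 1: V_pack = 22 * 3.746 = 82.412 V
Step 2: C_pack = 5 * 4.497 = 22.485 Ah
Step 3: E_pack = V_pack * C_pack = 82.412 * 22.485 = 1853 Wh
Step 4: m_pack = 22 * 5 * 0.064 * 1.232 = 8.6733 kg
Step 5: ED = E_pack / m_pack = 1853 / 8.6733 = 213.6 Wh/kg

213.6 Wh/kg


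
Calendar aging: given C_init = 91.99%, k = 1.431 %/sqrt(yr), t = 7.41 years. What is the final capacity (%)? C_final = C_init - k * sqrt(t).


sqrt(t) = sqrt(7.41) = 2.7221
C_final = 91.99 - 1.431 * 2.7221 = 88.09%

88.09%


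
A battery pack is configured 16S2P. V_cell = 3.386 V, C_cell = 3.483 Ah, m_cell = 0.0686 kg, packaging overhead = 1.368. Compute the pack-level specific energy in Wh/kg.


Step 1: V_pack = 16 * 3.386 = 54.176 V
Step 2: C_pack = 2 * 3.483 = 6.966 Ah
Step 3: E_pack = V_pack * C_pack = 54.176 * 6.966 = 377.39 Wh
Step 4: m_pack = 16 * 2 * 0.0686 * 1.368 = 3.003 kg
Step 5: ED = E_pack / m_pack = 377.39 / 3.003 = 125.7 Wh/kg

125.7 Wh/kg


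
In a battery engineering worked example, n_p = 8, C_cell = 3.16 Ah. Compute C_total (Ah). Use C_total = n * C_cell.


C_total = 8 * 3.16 = 25.28 Ah

25.28 Ah
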